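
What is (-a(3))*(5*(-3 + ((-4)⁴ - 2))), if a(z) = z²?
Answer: -11295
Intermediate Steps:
(-a(3))*(5*(-3 + ((-4)⁴ - 2))) = (-1*3²)*(5*(-3 + ((-4)⁴ - 2))) = (-1*9)*(5*(-3 + (256 - 2))) = -45*(-3 + 254) = -45*251 = -9*1255 = -11295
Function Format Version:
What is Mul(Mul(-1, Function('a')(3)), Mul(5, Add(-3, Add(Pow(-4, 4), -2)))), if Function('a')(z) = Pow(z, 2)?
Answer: -11295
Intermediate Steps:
Mul(Mul(-1, Function('a')(3)), Mul(5, Add(-3, Add(Pow(-4, 4), -2)))) = Mul(Mul(-1, Pow(3, 2)), Mul(5, Add(-3, Add(Pow(-4, 4), -2)))) = Mul(Mul(-1, 9), Mul(5, Add(-3, Add(256, -2)))) = Mul(-9, Mul(5, Add(-3, 254))) = Mul(-9, Mul(5, 251)) = Mul(-9, 1255) = -11295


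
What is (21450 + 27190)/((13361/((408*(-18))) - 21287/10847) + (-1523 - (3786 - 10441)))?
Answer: 3874680299520/408515750081 ≈ 9.4848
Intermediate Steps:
(21450 + 27190)/((13361/((408*(-18))) - 21287/10847) + (-1523 - (3786 - 10441))) = 48640/((13361/(-7344) - 21287*1/10847) + (-1523 - 1*(-6655))) = 48640/((13361*(-1/7344) - 21287/10847) + (-1523 + 6655)) = 48640/((-13361/7344 - 21287/10847) + 5132) = 48640/(-301258495/79660368 + 5132) = 48640/(408515750081/79660368) = 48640*(79660368/408515750081) = 3874680299520/408515750081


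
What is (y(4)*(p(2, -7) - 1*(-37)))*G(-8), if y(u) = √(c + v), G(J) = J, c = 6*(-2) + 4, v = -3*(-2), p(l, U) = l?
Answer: -312*I*√2 ≈ -441.23*I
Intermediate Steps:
v = 6
c = -8 (c = -12 + 4 = -8)
y(u) = I*√2 (y(u) = √(-8 + 6) = √(-2) = I*√2)
(y(4)*(p(2, -7) - 1*(-37)))*G(-8) = ((I*√2)*(2 - 1*(-37)))*(-8) = ((I*√2)*(2 + 37))*(-8) = ((I*√2)*39)*(-8) = (39*I*√2)*(-8) = -312*I*√2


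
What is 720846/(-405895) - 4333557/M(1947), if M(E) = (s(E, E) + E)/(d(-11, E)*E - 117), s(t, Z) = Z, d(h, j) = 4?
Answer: -642526424528709/75264530 ≈ -8.5369e+6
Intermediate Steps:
M(E) = 2*E/(-117 + 4*E) (M(E) = (E + E)/(4*E - 117) = (2*E)/(-117 + 4*E) = 2*E/(-117 + 4*E))
720846/(-405895) - 4333557/M(1947) = 720846/(-405895) - 4333557/(2*1947/(-117 + 4*1947)) = 720846*(-1/405895) - 4333557/(2*1947/(-117 + 7788)) = -102978/57985 - 4333557/(2*1947/7671) = -102978/57985 - 4333557/(2*1947*(1/7671)) = -102978/57985 - 4333557/1298/2557 = -102978/57985 - 4333557*2557/1298 = -102978/57985 - 11080905249/1298 = -642526424528709/75264530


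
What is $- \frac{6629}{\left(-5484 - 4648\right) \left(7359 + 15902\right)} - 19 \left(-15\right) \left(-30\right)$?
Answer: $- \frac{287866836853}{33668636} \approx -8550.0$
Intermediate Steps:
$- \frac{6629}{\left(-5484 - 4648\right) \left(7359 + 15902\right)} - 19 \left(-15\right) \left(-30\right) = - \frac{6629}{\left(-10132\right) 23261} - \left(-285\right) \left(-30\right) = - \frac{6629}{-235680452} - 8550 = \left(-6629\right) \left(- \frac{1}{235680452}\right) - 8550 = \frac{947}{33668636} - 8550 = - \frac{287866836853}{33668636}$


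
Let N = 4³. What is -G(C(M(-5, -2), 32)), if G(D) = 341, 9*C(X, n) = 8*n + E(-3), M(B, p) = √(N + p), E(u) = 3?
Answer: -341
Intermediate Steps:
N = 64
M(B, p) = √(64 + p)
C(X, n) = ⅓ + 8*n/9 (C(X, n) = (8*n + 3)/9 = (3 + 8*n)/9 = ⅓ + 8*n/9)
-G(C(M(-5, -2), 32)) = -1*341 = -341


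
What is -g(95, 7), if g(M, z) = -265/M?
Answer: 53/19 ≈ 2.7895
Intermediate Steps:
-g(95, 7) = -(-265)/95 = -1*(-53/19) = 53/19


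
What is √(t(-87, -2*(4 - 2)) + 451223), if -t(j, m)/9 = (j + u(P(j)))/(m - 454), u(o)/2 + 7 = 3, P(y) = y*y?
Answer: √94649949782/458 ≈ 671.73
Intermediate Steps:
P(y) = y²
u(o) = -8 (u(o) = -14 + 2*3 = -14 + 6 = -8)
t(j, m) = -9*(-8 + j)/(-454 + m) (t(j, m) = -9*(j - 8)/(m - 454) = -9*(-8 + j)/(-454 + m))
√(t(-87, -2*(4 - 2)) + 451223) = √(9*(8 - 1*(-87))/(-454 - 2*(4 - 2)) + 451223) = √(9*(8 + 87)/(-454 - 2*2) + 451223) = √(9*95/(-454 - 4) + 451223) = √(9*95/(-458) + 451223) = √(9*(-1/458)*95 + 451223) = √(-855/458 + 451223) = √(206659279/458) = √94649949782/458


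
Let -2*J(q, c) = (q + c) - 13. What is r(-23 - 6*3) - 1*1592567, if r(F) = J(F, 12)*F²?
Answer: -1557266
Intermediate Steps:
J(q, c) = 13/2 - c/2 - q/2 (J(q, c) = -((q + c) - 13)/2 = -((c + q) - 13)/2 = -(-13 + c + q)/2 = 13/2 - c/2 - q/2)
r(F) = F²*(½ - F/2) (r(F) = (13/2 - ½*12 - F/2)*F² = (13/2 - 6 - F/2)*F² = (½ - F/2)*F² = F²*(½ - F/2))
r(-23 - 6*3) - 1*1592567 = (-23 - 6*3)²*(1 - (-23 - 6*3))/2 - 1*1592567 = (-23 - 18)²*(1 - (-23 - 18))/2 - 1592567 = (½)*(-41)²*(1 - 1*(-41)) - 1592567 = (½)*1681*(1 + 41) - 1592567 = (½)*1681*42 - 1592567 = 35301 - 1592567 = -1557266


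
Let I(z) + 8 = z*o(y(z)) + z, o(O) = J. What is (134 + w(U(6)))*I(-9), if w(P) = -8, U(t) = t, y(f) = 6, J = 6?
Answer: -8946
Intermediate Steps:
o(O) = 6
I(z) = -8 + 7*z (I(z) = -8 + (z*6 + z) = -8 + (6*z + z) = -8 + 7*z)
(134 + w(U(6)))*I(-9) = (134 - 8)*(-8 + 7*(-9)) = 126*(-8 - 63) = 126*(-71) = -8946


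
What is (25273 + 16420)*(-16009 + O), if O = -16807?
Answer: -1368197488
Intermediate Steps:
(25273 + 16420)*(-16009 + O) = (25273 + 16420)*(-16009 - 16807) = 41693*(-32816) = -1368197488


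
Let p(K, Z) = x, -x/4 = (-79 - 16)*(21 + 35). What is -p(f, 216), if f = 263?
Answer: -21280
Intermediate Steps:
x = 21280 (x = -4*(-79 - 16)*(21 + 35) = -(-380)*56 = -4*(-5320) = 21280)
p(K, Z) = 21280
-p(f, 216) = -1*21280 = -21280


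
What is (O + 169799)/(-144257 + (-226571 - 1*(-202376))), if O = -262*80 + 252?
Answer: -149091/168452 ≈ -0.88507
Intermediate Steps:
O = -20708 (O = -20960 + 252 = -20708)
(O + 169799)/(-144257 + (-226571 - 1*(-202376))) = (-20708 + 169799)/(-144257 + (-226571 - 1*(-202376))) = 149091/(-144257 + (-226571 + 202376)) = 149091/(-144257 - 24195) = 149091/(-168452) = 149091*(-1/168452) = -149091/168452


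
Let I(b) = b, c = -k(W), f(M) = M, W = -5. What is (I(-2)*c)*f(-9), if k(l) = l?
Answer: 90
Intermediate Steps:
c = 5 (c = -1*(-5) = 5)
(I(-2)*c)*f(-9) = -2*5*(-9) = -10*(-9) = 90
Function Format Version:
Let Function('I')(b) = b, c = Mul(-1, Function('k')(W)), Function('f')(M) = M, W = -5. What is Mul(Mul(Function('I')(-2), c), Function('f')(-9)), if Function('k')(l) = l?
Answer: 90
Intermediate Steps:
c = 5 (c = Mul(-1, -5) = 5)
Mul(Mul(Function('I')(-2), c), Function('f')(-9)) = Mul(Mul(-2, 5), -9) = Mul(-10, -9) = 90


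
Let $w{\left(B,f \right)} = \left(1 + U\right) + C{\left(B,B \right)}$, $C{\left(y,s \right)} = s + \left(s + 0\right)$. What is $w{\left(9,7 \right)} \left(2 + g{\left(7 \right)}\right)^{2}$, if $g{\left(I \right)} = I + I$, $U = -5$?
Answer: $3584$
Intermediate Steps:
$g{\left(I \right)} = 2 I$
$C{\left(y,s \right)} = 2 s$ ($C{\left(y,s \right)} = s + s = 2 s$)
$w{\left(B,f \right)} = -4 + 2 B$ ($w{\left(B,f \right)} = \left(1 - 5\right) + 2 B = -4 + 2 B$)
$w{\left(9,7 \right)} \left(2 + g{\left(7 \right)}\right)^{2} = \left(-4 + 2 \cdot 9\right) \left(2 + 2 \cdot 7\right)^{2} = \left(-4 + 18\right) \left(2 + 14\right)^{2} = 14 \cdot 16^{2} = 14 \cdot 256 = 3584$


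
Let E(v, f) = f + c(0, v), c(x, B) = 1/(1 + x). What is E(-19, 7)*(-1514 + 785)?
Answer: -5832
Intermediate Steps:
E(v, f) = 1 + f (E(v, f) = f + 1/(1 + 0) = f + 1/1 = f + 1 = 1 + f)
E(-19, 7)*(-1514 + 785) = (1 + 7)*(-1514 + 785) = 8*(-729) = -5832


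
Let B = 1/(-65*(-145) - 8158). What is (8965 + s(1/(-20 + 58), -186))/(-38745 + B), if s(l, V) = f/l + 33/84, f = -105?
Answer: -25215291/196359656 ≈ -0.12841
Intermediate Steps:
B = 1/1267 (B = 1/(9425 - 8158) = 1/1267 ≈ 0.00078927)
s(l, V) = 11/28 - 105/l (s(l, V) = -105/l + 33/84 = -105/l + 33*(1/84) = -105/l + 11/28 = 11/28 - 105/l)
(8965 + s(1/(-20 + 58), -186))/(-38745 + B) = (8965 + (11/28 - 105/(1/(-20 + 58))))/(-38745 + 1/1267) = (8965 + (11/28 - 105/(1/38)))/(-49089914/1267) = (8965 + (11/28 - 105/1/38))*(-1267/49089914) = (8965 + (11/28 - 105*38))*(-1267/49089914) = (8965 + (11/28 - 3990))*(-1267/49089914) = (8965 - 111709/28)*(-1267/49089914) = (139311/28)*(-1267/49089914) = -25215291/196359656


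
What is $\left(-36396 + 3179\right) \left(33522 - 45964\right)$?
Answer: $413285914$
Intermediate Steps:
$\left(-36396 + 3179\right) \left(33522 - 45964\right) = \left(-33217\right) \left(-12442\right) = 413285914$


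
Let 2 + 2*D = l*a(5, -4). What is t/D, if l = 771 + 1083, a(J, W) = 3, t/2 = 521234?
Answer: 260617/695 ≈ 374.99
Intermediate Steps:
t = 1042468 (t = 2*521234 = 1042468)
l = 1854
D = 2780 (D = -1 + (1854*3)/2 = -1 + (½)*5562 = -1 + 2781 = 2780)
t/D = 1042468/2780 = 1042468*(1/2780) = 260617/695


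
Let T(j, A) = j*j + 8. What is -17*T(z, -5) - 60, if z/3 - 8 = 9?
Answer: -44413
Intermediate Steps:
z = 51 (z = 24 + 3*9 = 24 + 27 = 51)
T(j, A) = 8 + j² (T(j, A) = j² + 8 = 8 + j²)
-17*T(z, -5) - 60 = -17*(8 + 51²) - 60 = -17*(8 + 2601) - 60 = -17*2609 - 60 = -44353 - 60 = -44413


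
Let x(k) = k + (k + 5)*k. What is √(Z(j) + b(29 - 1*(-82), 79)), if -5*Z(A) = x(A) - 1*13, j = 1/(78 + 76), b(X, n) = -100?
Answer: I*√57753085/770 ≈ 9.8695*I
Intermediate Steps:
j = 1/154 ≈ 0.0064935
x(k) = k + k*(5 + k) (x(k) = k + (5 + k)*k = k + k*(5 + k))
Z(A) = 13/5 - A*(6 + A)/5 (Z(A) = -(A*(6 + A) - 1*13)/5 = -(A*(6 + A) - 13)/5 = -(-13 + A*(6 + A))/5 = 13/5 - A*(6 + A)/5)
√(Z(j) + b(29 - 1*(-82), 79)) = √((13/5 - ⅕*1/154*(6 + 1/154)) - 100) = √((13/5 - ⅕*1/154*925/154) - 100) = √((13/5 - 185/23716) - 100) = √(307383/118580 - 100) = √(-11550617/118580) = I*√57753085/770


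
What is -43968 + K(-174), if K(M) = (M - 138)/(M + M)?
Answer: -1275046/29 ≈ -43967.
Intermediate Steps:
K(M) = (-138 + M)/(2*M) (K(M) = (-138 + M)/((2*M)) = (-138 + M)*(1/(2*M)) = (-138 + M)/(2*M))
-43968 + K(-174) = -43968 + (½)*(-138 - 174)/(-174) = -43968 + (½)*(-1/174)*(-312) = -43968 + 26/29 = -1275046/29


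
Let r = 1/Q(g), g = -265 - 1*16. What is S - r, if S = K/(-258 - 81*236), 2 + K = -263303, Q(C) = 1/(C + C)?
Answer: 11151493/19374 ≈ 575.59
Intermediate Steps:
g = -281 (g = -265 - 16 = -281)
Q(C) = 1/(2*C)
K = -263305 (K = -2 - 263303 = -263305)
S = 263305/19374 (S = -263305/(-258 - 81*236) = -263305/(-258 - 19116) = -263305/(-19374) = -263305*(-1/19374) = 263305/19374 ≈ 13.591)
r = -562 (r = 1/((1/2)/(-281)) = 1/((1/2)*(-1/281)) = 1/(-1/562) = -562)
S - r = 263305/19374 - 1*(-562) = 263305/19374 + 562 = 11151493/19374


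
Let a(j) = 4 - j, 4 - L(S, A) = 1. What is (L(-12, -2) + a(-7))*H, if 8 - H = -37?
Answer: 630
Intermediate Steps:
L(S, A) = 3 (L(S, A) = 4 - 1*1 = 4 - 1 = 3)
H = 45 (H = 8 - 1*(-37) = 8 + 37 = 45)
(L(-12, -2) + a(-7))*H = (3 + (4 - 1*(-7)))*45 = (3 + (4 + 7))*45 = (3 + 11)*45 = 14*45 = 630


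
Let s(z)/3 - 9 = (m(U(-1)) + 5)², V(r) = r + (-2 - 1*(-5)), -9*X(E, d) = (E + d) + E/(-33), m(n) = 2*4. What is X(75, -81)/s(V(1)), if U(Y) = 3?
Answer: 91/52866 ≈ 0.0017213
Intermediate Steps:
m(n) = 8
X(E, d) = -32*E/297 - d/9 (X(E, d) = -((E + d) + E/(-33))/9 = -((E + d) + E*(-1/33))/9 = -((E + d) - E/33)/9 = -(d + 32*E/33)/9 = -32*E/297 - d/9)
V(r) = 3 + r (V(r) = r + (-2 + 5) = r + 3 = 3 + r)
s(z) = 534 (s(z) = 27 + 3*(8 + 5)² = 27 + 3*13² = 27 + 3*169 = 27 + 507 = 534)
X(75, -81)/s(V(1)) = (-32/297*75 - ⅑*(-81))/534 = (-800/99 + 9)*(1/534) = (91/99)*(1/534) = 91/52866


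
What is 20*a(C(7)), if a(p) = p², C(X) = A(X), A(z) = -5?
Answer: 500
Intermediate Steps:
C(X) = -5
20*a(C(7)) = 20*(-5)² = 20*25 = 500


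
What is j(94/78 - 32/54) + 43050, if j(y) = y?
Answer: 15110765/351 ≈ 43051.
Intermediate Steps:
j(94/78 - 32/54) + 43050 = (94/78 - 32/54) + 43050 = (94*(1/78) - 32*1/54) + 43050 = (47/39 - 16/27) + 43050 = 215/351 + 43050 = 15110765/351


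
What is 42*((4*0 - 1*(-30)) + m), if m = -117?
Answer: -3654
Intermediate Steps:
42*((4*0 - 1*(-30)) + m) = 42*((4*0 - 1*(-30)) - 117) = 42*((0 + 30) - 117) = 42*(30 - 117) = 42*(-87) = -3654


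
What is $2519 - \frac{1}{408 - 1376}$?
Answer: $\frac{2438393}{968} \approx 2519.0$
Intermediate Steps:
$2519 - \frac{1}{408 - 1376} = 2519 - \frac{1}{-968} = 2519 - - \frac{1}{968} = 2519 + \frac{1}{968} = \frac{2438393}{968}$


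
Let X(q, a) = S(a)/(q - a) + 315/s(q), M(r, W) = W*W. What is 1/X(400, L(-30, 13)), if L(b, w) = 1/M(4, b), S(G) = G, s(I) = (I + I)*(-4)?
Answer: -230399360/22679297 ≈ -10.159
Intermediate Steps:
M(r, W) = W²
s(I) = -8*I (s(I) = (2*I)*(-4) = -8*I)
L(b, w) = b⁻² (L(b, w) = 1/(b²) = b⁻²)
X(q, a) = -315/(8*q) + a/(q - a) (X(q, a) = a/(q - a) + 315/((-8*q)) = a/(q - a) + 315*(-1/(8*q)) = a/(q - a) - 315/(8*q) = -315/(8*q) + a/(q - a))
1/X(400, L(-30, 13)) = 1/((⅛)*(-315/(-30)² + 315*400 - 8*400/(-30)²)/(400*((-30)⁻² - 1*400))) = 1/((⅛)*(1/400)*(-315*1/900 + 126000 - 8*1/900*400)/(1/900 - 400)) = 1/((⅛)*(1/400)*(-7/20 + 126000 - 32/9)/(-359999/900)) = 1/((⅛)*(1/400)*(-900/359999)*(22679297/180)) = 1/(-22679297/230399360) = -230399360/22679297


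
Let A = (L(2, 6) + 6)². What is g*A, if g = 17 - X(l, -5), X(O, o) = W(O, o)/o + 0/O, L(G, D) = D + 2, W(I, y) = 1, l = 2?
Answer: 16856/5 ≈ 3371.2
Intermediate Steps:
L(G, D) = 2 + D
X(O, o) = 1/o (X(O, o) = 1/o + 0/O = 1/o + 0 = 1/o)
A = 196 (A = ((2 + 6) + 6)² = (8 + 6)² = 14² = 196)
g = 86/5 (g = 17 - 1/(-5) = 17 - 1*(-⅕) = 17 + ⅕ = 86/5 ≈ 17.200)
g*A = (86/5)*196 = 16856/5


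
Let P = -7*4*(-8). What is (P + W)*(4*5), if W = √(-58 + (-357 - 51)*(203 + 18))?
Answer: 4480 + 20*I*√90226 ≈ 4480.0 + 6007.5*I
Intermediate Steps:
P = 224 (P = -28*(-8) = 224)
W = I*√90226 (W = √(-58 - 408*221) = √(-58 - 90168) = √(-90226) = I*√90226 ≈ 300.38*I)
(P + W)*(4*5) = (224 + I*√90226)*(4*5) = (224 + I*√90226)*20 = 4480 + 20*I*√90226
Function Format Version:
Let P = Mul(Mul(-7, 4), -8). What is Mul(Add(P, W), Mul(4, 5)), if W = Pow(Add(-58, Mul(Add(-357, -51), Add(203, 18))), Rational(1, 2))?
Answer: Add(4480, Mul(20, I, Pow(90226, Rational(1, 2)))) ≈ Add(4480.0, Mul(6007.5, I))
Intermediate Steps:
P = 224 (P = Mul(-28, -8) = 224)
W = Mul(I, Pow(90226, Rational(1, 2))) (W = Pow(Add(-58, Mul(-408, 221)), Rational(1, 2)) = Pow(Add(-58, -90168), Rational(1, 2)) = Pow(-90226, Rational(1, 2)) = Mul(I, Pow(90226, Rational(1, 2))) ≈ Mul(300.38, I))
Mul(Add(P, W), Mul(4, 5)) = Mul(Add(224, Mul(I, Pow(90226, Rational(1, 2)))), Mul(4, 5)) = Mul(Add(224, Mul(I, Pow(90226, Rational(1, 2)))), 20) = Add(4480, Mul(20, I, Pow(90226, Rational(1, 2))))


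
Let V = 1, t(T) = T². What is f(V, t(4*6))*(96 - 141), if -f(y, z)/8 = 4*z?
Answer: 829440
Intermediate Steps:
f(y, z) = -32*z
f(V, t(4*6))*(96 - 141) = (-32*(4*6)²)*(96 - 141) = -32*24²*(-45) = -32*576*(-45) = -18432*(-45) = 829440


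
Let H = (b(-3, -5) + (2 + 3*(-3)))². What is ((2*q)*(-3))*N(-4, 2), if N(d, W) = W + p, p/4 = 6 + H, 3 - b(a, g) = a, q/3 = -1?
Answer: 540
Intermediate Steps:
q = -3 (q = 3*(-1) = -3)
b(a, g) = 3 - a
H = 1 (H = ((3 - 1*(-3)) + (2 + 3*(-3)))² = ((3 + 3) + (2 - 9))² = (6 - 7)² = (-1)² = 1)
p = 28 (p = 4*(6 + 1) = 4*7 = 28)
N(d, W) = 28 + W (N(d, W) = W + 28 = 28 + W)
((2*q)*(-3))*N(-4, 2) = ((2*(-3))*(-3))*(28 + 2) = -6*(-3)*30 = 18*30 = 540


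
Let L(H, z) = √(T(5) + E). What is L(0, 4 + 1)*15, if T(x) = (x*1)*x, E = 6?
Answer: 15*√31 ≈ 83.516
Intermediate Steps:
T(x) = x² (T(x) = x*x = x²)
L(H, z) = √31 (L(H, z) = √(5² + 6) = √(25 + 6) = √31)
L(0, 4 + 1)*15 = √31*15 = 15*√31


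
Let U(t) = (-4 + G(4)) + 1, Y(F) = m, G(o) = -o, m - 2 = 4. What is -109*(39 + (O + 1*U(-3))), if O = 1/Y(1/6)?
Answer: -21037/6 ≈ -3506.2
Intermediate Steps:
m = 6 (m = 2 + 4 = 6)
Y(F) = 6
U(t) = -7 (U(t) = (-4 - 1*4) + 1 = (-4 - 4) + 1 = -8 + 1 = -7)
O = ⅙ (O = 1/6 = ⅙ ≈ 0.16667)
-109*(39 + (O + 1*U(-3))) = -109*(39 + (⅙ + 1*(-7))) = -109*(39 + (⅙ - 7)) = -109*(39 - 41/6) = -109*193/6 = -21037/6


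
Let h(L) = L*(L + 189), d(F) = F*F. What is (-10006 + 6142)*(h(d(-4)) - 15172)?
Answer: 45950688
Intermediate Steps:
d(F) = F²
h(L) = L*(189 + L)
(-10006 + 6142)*(h(d(-4)) - 15172) = (-10006 + 6142)*((-4)²*(189 + (-4)²) - 15172) = -3864*(16*(189 + 16) - 15172) = -3864*(16*205 - 15172) = -3864*(3280 - 15172) = -3864*(-11892) = 45950688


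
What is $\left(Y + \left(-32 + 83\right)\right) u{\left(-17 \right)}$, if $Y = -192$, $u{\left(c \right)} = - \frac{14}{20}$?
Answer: $\frac{987}{10} \approx 98.7$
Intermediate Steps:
$u{\left(c \right)} = - \frac{7}{10}$ ($u{\left(c \right)} = \left(-14\right) \frac{1}{20} = - \frac{7}{10}$)
$\left(Y + \left(-32 + 83\right)\right) u{\left(-17 \right)} = \left(-192 + \left(-32 + 83\right)\right) \left(- \frac{7}{10}\right) = \left(-192 + 51\right) \left(- \frac{7}{10}\right) = \left(-141\right) \left(- \frac{7}{10}\right) = \frac{987}{10}$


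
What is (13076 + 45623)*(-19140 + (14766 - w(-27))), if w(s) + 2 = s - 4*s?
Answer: -261386647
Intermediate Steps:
w(s) = -2 - 3*s (w(s) = -2 + (s - 4*s) = -2 - 3*s)
(13076 + 45623)*(-19140 + (14766 - w(-27))) = (13076 + 45623)*(-19140 + (14766 - (-2 - 3*(-27)))) = 58699*(-19140 + (14766 - (-2 + 81))) = 58699*(-19140 + (14766 - 1*79)) = 58699*(-19140 + (14766 - 79)) = 58699*(-19140 + 14687) = 58699*(-4453) = -261386647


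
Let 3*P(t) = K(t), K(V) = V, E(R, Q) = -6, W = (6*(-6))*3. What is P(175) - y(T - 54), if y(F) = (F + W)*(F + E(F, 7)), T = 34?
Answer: -9809/3 ≈ -3269.7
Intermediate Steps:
W = -108 (W = -36*3 = -108)
P(t) = t/3
y(F) = (-108 + F)*(-6 + F) (y(F) = (F - 108)*(F - 6) = (-108 + F)*(-6 + F))
P(175) - y(T - 54) = (1/3)*175 - (648 + (34 - 54)**2 - 114*(34 - 54)) = 175/3 - (648 + (-20)**2 - 114*(-20)) = 175/3 - (648 + 400 + 2280) = 175/3 - 1*3328 = 175/3 - 3328 = -9809/3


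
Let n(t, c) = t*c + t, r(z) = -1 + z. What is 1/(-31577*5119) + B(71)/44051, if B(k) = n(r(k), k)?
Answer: 16626101581/145316754037 ≈ 0.11441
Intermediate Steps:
n(t, c) = t + c*t (n(t, c) = c*t + t = t + c*t)
B(k) = (1 + k)*(-1 + k) (B(k) = (-1 + k)*(1 + k) = (1 + k)*(-1 + k))
1/(-31577*5119) + B(71)/44051 = 1/(-31577*5119) + (-1 + 71²)/44051 = -1/31577*1/5119 + (-1 + 5041)*(1/44051) = -1/161642663 + 5040*(1/44051) = -1/161642663 + 720/6293 = 16626101581/145316754037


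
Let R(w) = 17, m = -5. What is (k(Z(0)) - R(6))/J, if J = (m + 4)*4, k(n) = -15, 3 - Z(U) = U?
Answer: 8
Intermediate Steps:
Z(U) = 3 - U
J = -4 (J = (-5 + 4)*4 = -1*4 = -4)
(k(Z(0)) - R(6))/J = (-15 - 1*17)/(-4) = -(-15 - 17)/4 = -¼*(-32) = 8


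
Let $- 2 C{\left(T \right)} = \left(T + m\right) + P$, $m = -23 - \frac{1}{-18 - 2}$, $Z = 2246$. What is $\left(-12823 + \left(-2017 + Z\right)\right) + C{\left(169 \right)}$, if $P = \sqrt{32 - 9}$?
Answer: $- \frac{506681}{40} - \frac{\sqrt{23}}{2} \approx -12669.0$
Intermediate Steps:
$m = - \frac{459}{20}$ ($m = -23 - \frac{1}{-20} = -23 - - \frac{1}{20} = -23 + \frac{1}{20} = - \frac{459}{20} \approx -22.95$)
$P = \sqrt{23} \approx 4.7958$
$C{\left(T \right)} = \frac{459}{40} - \frac{T}{2} - \frac{\sqrt{23}}{2}$ ($C{\left(T \right)} = - \frac{\left(T - \frac{459}{20}\right) + \sqrt{23}}{2} = - \frac{\left(- \frac{459}{20} + T\right) + \sqrt{23}}{2} = - \frac{- \frac{459}{20} + T + \sqrt{23}}{2} = \frac{459}{40} - \frac{T}{2} - \frac{\sqrt{23}}{2}$)
$\left(-12823 + \left(-2017 + Z\right)\right) + C{\left(169 \right)} = \left(-12823 + \left(-2017 + 2246\right)\right) - \left(\frac{2921}{40} + \frac{\sqrt{23}}{2}\right) = \left(-12823 + 229\right) - \left(\frac{2921}{40} + \frac{\sqrt{23}}{2}\right) = -12594 - \left(\frac{2921}{40} + \frac{\sqrt{23}}{2}\right) = - \frac{506681}{40} - \frac{\sqrt{23}}{2}$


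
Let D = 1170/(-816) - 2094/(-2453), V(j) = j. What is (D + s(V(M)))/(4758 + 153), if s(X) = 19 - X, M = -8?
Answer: 2937955/546116296 ≈ 0.0053797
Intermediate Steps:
D = -193551/333608 (D = 1170*(-1/816) - 2094*(-1/2453) = -195/136 + 2094/2453 = -193551/333608 ≈ -0.58018)
(D + s(V(M)))/(4758 + 153) = (-193551/333608 + (19 - 1*(-8)))/(4758 + 153) = (-193551/333608 + (19 + 8))/4911 = (-193551/333608 + 27)*(1/4911) = (8813865/333608)*(1/4911) = 2937955/546116296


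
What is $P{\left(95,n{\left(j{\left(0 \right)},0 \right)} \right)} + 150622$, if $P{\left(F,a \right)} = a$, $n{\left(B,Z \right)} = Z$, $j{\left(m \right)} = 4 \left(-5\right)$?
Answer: $150622$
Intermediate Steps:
$j{\left(m \right)} = -20$
$P{\left(95,n{\left(j{\left(0 \right)},0 \right)} \right)} + 150622 = 0 + 150622 = 150622$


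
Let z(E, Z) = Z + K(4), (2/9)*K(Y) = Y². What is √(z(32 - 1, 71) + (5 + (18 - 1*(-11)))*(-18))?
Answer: I*√469 ≈ 21.656*I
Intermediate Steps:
K(Y) = 9*Y²/2
z(E, Z) = 72 + Z (z(E, Z) = Z + (9/2)*4² = Z + (9/2)*16 = Z + 72 = 72 + Z)
√(z(32 - 1, 71) + (5 + (18 - 1*(-11)))*(-18)) = √((72 + 71) + (5 + (18 - 1*(-11)))*(-18)) = √(143 + (5 + (18 + 11))*(-18)) = √(143 + (5 + 29)*(-18)) = √(143 + 34*(-18)) = √(143 - 612) = √(-469) = I*√469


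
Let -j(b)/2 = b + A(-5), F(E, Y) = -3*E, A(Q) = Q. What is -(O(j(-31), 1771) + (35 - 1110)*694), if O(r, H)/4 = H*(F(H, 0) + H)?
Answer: 25837578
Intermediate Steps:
j(b) = 10 - 2*b (j(b) = -2*(b - 5) = -2*(-5 + b) = 10 - 2*b)
O(r, H) = -8*H**2 (O(r, H) = 4*(H*(-3*H + H)) = 4*(H*(-2*H)) = 4*(-2*H**2) = -8*H**2)
-(O(j(-31), 1771) + (35 - 1110)*694) = -(-8*1771**2 + (35 - 1110)*694) = -(-8*3136441 - 1075*694) = -(-25091528 - 746050) = -1*(-25837578) = 25837578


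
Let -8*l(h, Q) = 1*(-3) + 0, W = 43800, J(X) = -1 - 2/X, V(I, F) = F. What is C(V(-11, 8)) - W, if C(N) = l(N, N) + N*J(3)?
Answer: -1051511/24 ≈ -43813.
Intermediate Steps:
J(X) = -1 - 2/X
l(h, Q) = 3/8 (l(h, Q) = -(1*(-3) + 0)/8 = -(-3 + 0)/8 = -⅛*(-3) = 3/8)
C(N) = 3/8 - 5*N/3 (C(N) = 3/8 + N*((-2 - 1*3)/3) = 3/8 + N*((-2 - 3)/3) = 3/8 + N*((⅓)*(-5)) = 3/8 + N*(-5/3) = 3/8 - 5*N/3)
C(V(-11, 8)) - W = (3/8 - 5/3*8) - 1*43800 = (3/8 - 40/3) - 43800 = -311/24 - 43800 = -1051511/24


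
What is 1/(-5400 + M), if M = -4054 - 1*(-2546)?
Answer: -1/6908 ≈ -0.00014476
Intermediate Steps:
M = -1508 (M = -4054 + 2546 = -1508)
1/(-5400 + M) = 1/(-5400 - 1508) = 1/(-6908) = -1/6908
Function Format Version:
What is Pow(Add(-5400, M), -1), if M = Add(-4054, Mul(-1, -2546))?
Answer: Rational(-1, 6908) ≈ -0.00014476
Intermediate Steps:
M = -1508 (M = Add(-4054, 2546) = -1508)
Pow(Add(-5400, M), -1) = Pow(Add(-5400, -1508), -1) = Pow(-6908, -1) = Rational(-1, 6908)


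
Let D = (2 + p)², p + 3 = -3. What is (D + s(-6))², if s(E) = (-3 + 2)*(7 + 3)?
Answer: 36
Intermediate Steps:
p = -6 (p = -3 - 3 = -6)
s(E) = -10 (s(E) = -1*10 = -10)
D = 16 (D = (2 - 6)² = (-4)² = 16)
(D + s(-6))² = (16 - 10)² = 6² = 36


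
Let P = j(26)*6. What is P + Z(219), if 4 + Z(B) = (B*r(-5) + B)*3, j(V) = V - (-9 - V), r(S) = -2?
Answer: -295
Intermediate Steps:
j(V) = 9 + 2*V (j(V) = V + (9 + V) = 9 + 2*V)
P = 366 (P = (9 + 2*26)*6 = (9 + 52)*6 = 61*6 = 366)
Z(B) = -4 - 3*B (Z(B) = -4 + (B*(-2) + B)*3 = -4 + (-2*B + B)*3 = -4 - B*3 = -4 - 3*B)
P + Z(219) = 366 + (-4 - 3*219) = 366 + (-4 - 657) = 366 - 661 = -295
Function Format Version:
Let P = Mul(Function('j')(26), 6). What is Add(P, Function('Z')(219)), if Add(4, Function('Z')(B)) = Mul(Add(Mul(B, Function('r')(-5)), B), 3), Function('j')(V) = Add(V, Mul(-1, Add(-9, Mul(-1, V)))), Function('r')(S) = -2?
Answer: -295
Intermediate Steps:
Function('j')(V) = Add(9, Mul(2, V)) (Function('j')(V) = Add(V, Add(9, V)) = Add(9, Mul(2, V)))
P = 366 (P = Mul(Add(9, Mul(2, 26)), 6) = Mul(Add(9, 52), 6) = Mul(61, 6) = 366)
Function('Z')(B) = Add(-4, Mul(-3, B)) (Function('Z')(B) = Add(-4, Mul(Add(Mul(B, -2), B), 3)) = Add(-4, Mul(Add(Mul(-2, B), B), 3)) = Add(-4, Mul(Mul(-1, B), 3)) = Add(-4, Mul(-3, B)))
Add(P, Function('Z')(219)) = Add(366, Add(-4, Mul(-3, 219))) = Add(366, Add(-4, -657)) = Add(366, -661) = -295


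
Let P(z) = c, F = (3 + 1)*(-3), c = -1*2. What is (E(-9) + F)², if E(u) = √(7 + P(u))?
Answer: (12 - √5)² ≈ 95.334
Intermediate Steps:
c = -2
F = -12 (F = 4*(-3) = -12)
P(z) = -2
E(u) = √5 (E(u) = √(7 - 2) = √5)
(E(-9) + F)² = (√5 - 12)² = (-12 + √5)²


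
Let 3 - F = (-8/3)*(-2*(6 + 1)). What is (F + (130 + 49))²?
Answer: 188356/9 ≈ 20928.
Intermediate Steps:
F = -103/3 (F = 3 - (-8/3)*(-2*(6 + 1)) = 3 - (-8*⅓)*(-2*7) = 3 - (-8)*(-14)/3 = 3 - 1*112/3 = 3 - 112/3 = -103/3 ≈ -34.333)
(F + (130 + 49))² = (-103/3 + (130 + 49))² = (-103/3 + 179)² = (434/3)² = 188356/9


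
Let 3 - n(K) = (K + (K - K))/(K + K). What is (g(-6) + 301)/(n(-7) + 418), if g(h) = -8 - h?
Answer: 598/841 ≈ 0.71106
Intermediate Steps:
n(K) = 5/2 (n(K) = 3 - (K + (K - K))/(K + K) = 3 - (K + 0)/(2*K) = 3 - K*1/(2*K) = 3 - 1*½ = 3 - ½ = 5/2)
(g(-6) + 301)/(n(-7) + 418) = ((-8 - 1*(-6)) + 301)/(5/2 + 418) = ((-8 + 6) + 301)/(841/2) = (-2 + 301)*(2/841) = 299*(2/841) = 598/841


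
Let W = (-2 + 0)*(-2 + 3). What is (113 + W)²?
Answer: 12321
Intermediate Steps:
W = -2 (W = -2*1 = -2)
(113 + W)² = (113 - 2)² = 111² = 12321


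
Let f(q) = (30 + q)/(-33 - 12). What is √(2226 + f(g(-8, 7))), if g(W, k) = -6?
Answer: √500730/15 ≈ 47.175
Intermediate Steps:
f(q) = -⅔ - q/45 (f(q) = (30 + q)/(-45) = (30 + q)*(-1/45) = -⅔ - q/45)
√(2226 + f(g(-8, 7))) = √(2226 + (-⅔ - 1/45*(-6))) = √(2226 + (-⅔ + 2/15)) = √(2226 - 8/15) = √(33382/15) = √500730/15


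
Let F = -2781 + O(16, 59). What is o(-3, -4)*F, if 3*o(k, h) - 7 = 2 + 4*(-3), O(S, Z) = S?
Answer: 2765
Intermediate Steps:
o(k, h) = -1 (o(k, h) = 7/3 + (2 + 4*(-3))/3 = 7/3 + (2 - 12)/3 = 7/3 + (⅓)*(-10) = 7/3 - 10/3 = -1)
F = -2765 (F = -2781 + 16 = -2765)
o(-3, -4)*F = -1*(-2765) = 2765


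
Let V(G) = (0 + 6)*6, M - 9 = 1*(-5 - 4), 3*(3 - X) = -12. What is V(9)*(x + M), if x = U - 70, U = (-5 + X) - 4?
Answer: -2592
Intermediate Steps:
X = 7 (X = 3 - ⅓*(-12) = 3 + 4 = 7)
M = 0 (M = 9 + 1*(-5 - 4) = 9 + 1*(-9) = 9 - 9 = 0)
U = -2 (U = (-5 + 7) - 4 = 2 - 4 = -2)
x = -72 (x = -2 - 70 = -72)
V(G) = 36 (V(G) = 6*6 = 36)
V(9)*(x + M) = 36*(-72 + 0) = 36*(-72) = -2592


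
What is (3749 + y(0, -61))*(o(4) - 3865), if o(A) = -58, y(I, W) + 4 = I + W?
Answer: -14452332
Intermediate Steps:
y(I, W) = -4 + I + W (y(I, W) = -4 + (I + W) = -4 + I + W)
(3749 + y(0, -61))*(o(4) - 3865) = (3749 + (-4 + 0 - 61))*(-58 - 3865) = (3749 - 65)*(-3923) = 3684*(-3923) = -14452332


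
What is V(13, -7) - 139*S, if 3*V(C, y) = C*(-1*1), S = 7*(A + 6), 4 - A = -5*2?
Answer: -58393/3 ≈ -19464.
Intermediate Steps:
A = 14 (A = 4 - (-5)*2 = 4 - 1*(-10) = 4 + 10 = 14)
S = 140 (S = 7*(14 + 6) = 7*20 = 140)
V(C, y) = -C/3 (V(C, y) = (C*(-1*1))/3 = (C*(-1))/3 = (-C)/3 = -C/3)
V(13, -7) - 139*S = -1/3*13 - 139*140 = -13/3 - 19460 = -58393/3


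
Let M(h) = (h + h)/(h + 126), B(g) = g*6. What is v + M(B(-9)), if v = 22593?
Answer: 45183/2 ≈ 22592.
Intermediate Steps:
B(g) = 6*g
M(h) = 2*h/(126 + h) (M(h) = (2*h)/(126 + h) = 2*h/(126 + h))
v + M(B(-9)) = 22593 + 2*(6*(-9))/(126 + 6*(-9)) = 22593 + 2*(-54)/(126 - 54) = 22593 + 2*(-54)/72 = 22593 + 2*(-54)*(1/72) = 22593 - 3/2 = 45183/2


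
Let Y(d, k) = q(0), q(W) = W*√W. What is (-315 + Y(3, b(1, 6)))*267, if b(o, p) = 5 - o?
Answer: -84105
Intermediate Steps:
q(W) = W^(3/2)
Y(d, k) = 0 (Y(d, k) = 0^(3/2) = 0)
(-315 + Y(3, b(1, 6)))*267 = (-315 + 0)*267 = -315*267 = -84105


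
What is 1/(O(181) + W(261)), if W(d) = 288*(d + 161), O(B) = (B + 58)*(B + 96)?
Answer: 1/187739 ≈ 5.3265e-6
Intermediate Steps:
O(B) = (58 + B)*(96 + B)
W(d) = 46368 + 288*d (W(d) = 288*(161 + d) = 46368 + 288*d)
1/(O(181) + W(261)) = 1/((5568 + 181² + 154*181) + (46368 + 288*261)) = 1/((5568 + 32761 + 27874) + (46368 + 75168)) = 1/(66203 + 121536) = 1/187739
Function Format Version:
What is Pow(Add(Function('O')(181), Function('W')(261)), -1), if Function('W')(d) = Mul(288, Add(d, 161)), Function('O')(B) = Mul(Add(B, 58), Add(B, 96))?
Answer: Rational(1, 187739) ≈ 5.3265e-6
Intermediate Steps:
Function('O')(B) = Mul(Add(58, B), Add(96, B))
Function('W')(d) = Add(46368, Mul(288, d)) (Function('W')(d) = Mul(288, Add(161, d)) = Add(46368, Mul(288, d)))
Pow(Add(Function('O')(181), Function('W')(261)), -1) = Pow(Add(Add(5568, Pow(181, 2), Mul(154, 181)), Add(46368, Mul(288, 261))), -1) = Pow(Add(Add(5568, 32761, 27874), Add(46368, 75168)), -1) = Pow(Add(66203, 121536), -1) = Pow(187739, -1) = Rational(1, 187739)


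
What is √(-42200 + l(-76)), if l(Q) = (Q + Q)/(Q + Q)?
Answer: I*√42199 ≈ 205.42*I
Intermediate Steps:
l(Q) = 1 (l(Q) = (2*Q)/((2*Q)) = (2*Q)*(1/(2*Q)) = 1)
√(-42200 + l(-76)) = √(-42200 + 1) = √(-42199) = I*√42199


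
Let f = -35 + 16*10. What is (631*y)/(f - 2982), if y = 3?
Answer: -1893/2857 ≈ -0.66258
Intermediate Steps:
f = 125 (f = -35 + 160 = 125)
(631*y)/(f - 2982) = (631*3)/(125 - 2982) = 1893/(-2857) = 1893*(-1/2857) = -1893/2857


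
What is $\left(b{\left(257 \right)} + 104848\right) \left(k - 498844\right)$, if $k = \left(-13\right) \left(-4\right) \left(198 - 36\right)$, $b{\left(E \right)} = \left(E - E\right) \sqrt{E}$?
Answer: $-51419556160$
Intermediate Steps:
$b{\left(E \right)} = 0$ ($b{\left(E \right)} = 0 \sqrt{E} = 0$)
$k = 8424$ ($k = 52 \cdot 162 = 8424$)
$\left(b{\left(257 \right)} + 104848\right) \left(k - 498844\right) = \left(0 + 104848\right) \left(8424 - 498844\right) = 104848 \left(-490420\right) = -51419556160$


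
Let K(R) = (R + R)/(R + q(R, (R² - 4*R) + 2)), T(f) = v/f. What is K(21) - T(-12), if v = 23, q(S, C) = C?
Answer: 2311/1140 ≈ 2.0272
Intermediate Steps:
T(f) = 23/f
K(R) = 2*R/(2 + R² - 3*R) (K(R) = (R + R)/(R + ((R² - 4*R) + 2)) = (2*R)/(R + (2 + R² - 4*R)) = (2*R)/(2 + R² - 3*R) = 2*R/(2 + R² - 3*R))
K(21) - T(-12) = 2*21/(2 + 21² - 3*21) - 23/(-12) = 2*21/(2 + 441 - 63) - 23*(-1)/12 = 2*21/380 - 1*(-23/12) = 2*21*(1/380) + 23/12 = 21/190 + 23/12 = 2311/1140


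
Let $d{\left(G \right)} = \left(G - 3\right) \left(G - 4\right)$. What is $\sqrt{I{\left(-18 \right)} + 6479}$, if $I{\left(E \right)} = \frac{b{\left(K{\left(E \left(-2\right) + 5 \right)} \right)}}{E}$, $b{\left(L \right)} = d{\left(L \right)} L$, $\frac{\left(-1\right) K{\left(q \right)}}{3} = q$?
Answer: $\sqrt{115826} \approx 340.33$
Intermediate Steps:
$K{\left(q \right)} = - 3 q$
$d{\left(G \right)} = \left(-4 + G\right) \left(-3 + G\right)$ ($d{\left(G \right)} = \left(-3 + G\right) \left(-4 + G\right) = \left(-4 + G\right) \left(-3 + G\right)$)
$b{\left(L \right)} = L \left(12 + L^{2} - 7 L\right)$ ($b{\left(L \right)} = \left(12 + L^{2} - 7 L\right) L = L \left(12 + L^{2} - 7 L\right)$)
$I{\left(E \right)} = \frac{\left(-15 + 6 E\right) \left(117 + \left(-15 + 6 E\right)^{2} - 42 E\right)}{E}$ ($I{\left(E \right)} = \frac{- 3 \left(E \left(-2\right) + 5\right) \left(12 + \left(- 3 \left(E \left(-2\right) + 5\right)\right)^{2} - 7 \left(- 3 \left(E \left(-2\right) + 5\right)\right)\right)}{E} = \frac{- 3 \left(- 2 E + 5\right) \left(12 + \left(- 3 \left(- 2 E + 5\right)\right)^{2} - 7 \left(- 3 \left(- 2 E + 5\right)\right)\right)}{E} = \frac{- 3 \left(5 - 2 E\right) \left(12 + \left(- 3 \left(5 - 2 E\right)\right)^{2} - 7 \left(- 3 \left(5 - 2 E\right)\right)\right)}{E} = \frac{\left(-15 + 6 E\right) \left(12 + \left(-15 + 6 E\right)^{2} - 7 \left(-15 + 6 E\right)\right)}{E} = \frac{\left(-15 + 6 E\right) \left(12 + \left(-15 + 6 E\right)^{2} - \left(-105 + 42 E\right)\right)}{E} = \frac{\left(-15 + 6 E\right) \left(117 + \left(-15 + 6 E\right)^{2} - 42 E\right)}{E}$)
$\sqrt{I{\left(-18 \right)} + 6479} = \sqrt{\left(5382 - \frac{5130}{-18} - -33696 + 216 \left(-18\right)^{2}\right) + 6479} = \sqrt{\left(5382 - -285 + 33696 + 216 \cdot 324\right) + 6479} = \sqrt{\left(5382 + 285 + 33696 + 69984\right) + 6479} = \sqrt{109347 + 6479} = \sqrt{115826}$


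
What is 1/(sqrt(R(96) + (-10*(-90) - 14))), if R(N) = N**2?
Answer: sqrt(10102)/10102 ≈ 0.0099494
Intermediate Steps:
1/(sqrt(R(96) + (-10*(-90) - 14))) = 1/(sqrt(96**2 + (-10*(-90) - 14))) = 1/(sqrt(9216 + (900 - 14))) = 1/(sqrt(9216 + 886)) = 1/(sqrt(10102)) = sqrt(10102)/10102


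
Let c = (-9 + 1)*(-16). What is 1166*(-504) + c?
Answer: -587536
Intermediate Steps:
c = 128 (c = -8*(-16) = 128)
1166*(-504) + c = 1166*(-504) + 128 = -587664 + 128 = -587536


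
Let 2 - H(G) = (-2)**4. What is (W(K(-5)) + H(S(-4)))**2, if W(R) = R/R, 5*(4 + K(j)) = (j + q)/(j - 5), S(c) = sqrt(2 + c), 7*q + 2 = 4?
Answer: 169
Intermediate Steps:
q = 2/7 (q = -2/7 + (1/7)*4 = -2/7 + 4/7 = 2/7 ≈ 0.28571)
H(G) = -14 (H(G) = 2 - 1*(-2)**4 = 2 - 1*16 = 2 - 16 = -14)
K(j) = -4 + (2/7 + j)/(5*(-5 + j)) (K(j) = -4 + ((j + 2/7)/(j - 5))/5 = -4 + ((2/7 + j)/(-5 + j))/5 = -4 + (2/7 + j)/(5*(-5 + j)))
W(R) = 1
(W(K(-5)) + H(S(-4)))**2 = (1 - 14)**2 = (-13)**2 = 169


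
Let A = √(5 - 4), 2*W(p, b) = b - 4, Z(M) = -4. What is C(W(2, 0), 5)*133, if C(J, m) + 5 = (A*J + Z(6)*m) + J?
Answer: -3857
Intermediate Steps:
W(p, b) = -2 + b/2 (W(p, b) = (b - 4)/2 = (-4 + b)/2 = -2 + b/2)
A = 1 (A = √1 = 1)
C(J, m) = -5 - 4*m + 2*J (C(J, m) = -5 + ((1*J - 4*m) + J) = -5 + ((J - 4*m) + J) = -5 + (-4*m + 2*J) = -5 - 4*m + 2*J)
C(W(2, 0), 5)*133 = (-5 - 4*5 + 2*(-2 + (½)*0))*133 = (-5 - 20 + 2*(-2 + 0))*133 = (-5 - 20 + 2*(-2))*133 = (-5 - 20 - 4)*133 = -29*133 = -3857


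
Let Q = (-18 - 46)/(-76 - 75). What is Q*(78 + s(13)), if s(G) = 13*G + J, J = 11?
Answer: 16512/151 ≈ 109.35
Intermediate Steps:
s(G) = 11 + 13*G (s(G) = 13*G + 11 = 11 + 13*G)
Q = 64/151 (Q = -64/(-151) = -64*(-1/151) = 64/151 ≈ 0.42384)
Q*(78 + s(13)) = 64*(78 + (11 + 13*13))/151 = 64*(78 + (11 + 169))/151 = 64*(78 + 180)/151 = (64/151)*258 = 16512/151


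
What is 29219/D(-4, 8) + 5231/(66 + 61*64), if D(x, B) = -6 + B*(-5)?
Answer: -28939701/45655 ≈ -633.88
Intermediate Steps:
D(x, B) = -6 - 5*B
29219/D(-4, 8) + 5231/(66 + 61*64) = 29219/(-6 - 5*8) + 5231/(66 + 61*64) = 29219/(-6 - 40) + 5231/(66 + 3904) = 29219/(-46) + 5231/3970 = 29219*(-1/46) + 5231*(1/3970) = -29219/46 + 5231/3970 = -28939701/45655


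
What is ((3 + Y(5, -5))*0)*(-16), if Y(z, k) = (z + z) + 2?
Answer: 0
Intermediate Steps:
Y(z, k) = 2 + 2*z (Y(z, k) = 2*z + 2 = 2 + 2*z)
((3 + Y(5, -5))*0)*(-16) = ((3 + (2 + 2*5))*0)*(-16) = ((3 + (2 + 10))*0)*(-16) = ((3 + 12)*0)*(-16) = (15*0)*(-16) = 0*(-16) = 0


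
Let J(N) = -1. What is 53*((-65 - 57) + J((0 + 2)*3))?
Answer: -6519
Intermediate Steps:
53*((-65 - 57) + J((0 + 2)*3)) = 53*((-65 - 57) - 1) = 53*(-122 - 1) = 53*(-123) = -6519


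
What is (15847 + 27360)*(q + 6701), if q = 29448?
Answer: 1561889843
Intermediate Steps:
(15847 + 27360)*(q + 6701) = (15847 + 27360)*(29448 + 6701) = 43207*36149 = 1561889843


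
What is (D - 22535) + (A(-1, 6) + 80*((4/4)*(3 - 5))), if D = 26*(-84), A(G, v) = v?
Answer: -24873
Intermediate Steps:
D = -2184
(D - 22535) + (A(-1, 6) + 80*((4/4)*(3 - 5))) = (-2184 - 22535) + (6 + 80*((4/4)*(3 - 5))) = -24719 + (6 + 80*((4*(¼))*(-2))) = -24719 + (6 + 80*(1*(-2))) = -24719 + (6 + 80*(-2)) = -24719 + (6 - 160) = -24719 - 154 = -24873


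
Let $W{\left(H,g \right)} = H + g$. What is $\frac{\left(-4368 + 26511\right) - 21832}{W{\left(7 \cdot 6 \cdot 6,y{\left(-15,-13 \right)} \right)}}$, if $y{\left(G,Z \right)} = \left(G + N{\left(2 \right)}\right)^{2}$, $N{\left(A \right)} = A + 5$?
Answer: $\frac{311}{316} \approx 0.98418$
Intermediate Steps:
$N{\left(A \right)} = 5 + A$
$y{\left(G,Z \right)} = \left(7 + G\right)^{2}$ ($y{\left(G,Z \right)} = \left(G + \left(5 + 2\right)\right)^{2} = \left(G + 7\right)^{2} = \left(7 + G\right)^{2}$)
$\frac{\left(-4368 + 26511\right) - 21832}{W{\left(7 \cdot 6 \cdot 6,y{\left(-15,-13 \right)} \right)}} = \frac{\left(-4368 + 26511\right) - 21832}{7 \cdot 6 \cdot 6 + \left(7 - 15\right)^{2}} = \frac{22143 - 21832}{42 \cdot 6 + \left(-8\right)^{2}} = \frac{311}{252 + 64} = \frac{311}{316}$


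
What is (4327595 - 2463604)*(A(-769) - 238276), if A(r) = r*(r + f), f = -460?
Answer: 1317515438575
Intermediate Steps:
A(r) = r*(-460 + r) (A(r) = r*(r - 460) = r*(-460 + r))
(4327595 - 2463604)*(A(-769) - 238276) = (4327595 - 2463604)*(-769*(-460 - 769) - 238276) = 1863991*(-769*(-1229) - 238276) = 1863991*(945101 - 238276) = 1863991*706825 = 1317515438575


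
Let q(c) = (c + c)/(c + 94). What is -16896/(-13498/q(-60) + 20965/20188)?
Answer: -730920960/165489911 ≈ -4.4167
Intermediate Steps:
q(c) = 2*c/(94 + c) (q(c) = (2*c)/(94 + c) = 2*c/(94 + c))
-16896/(-13498/q(-60) + 20965/20188) = -16896/(-13498/(2*(-60)/(94 - 60)) + 20965/20188) = -16896/(-13498/(2*(-60)/34) + 20965*(1/20188)) = -16896/(-13498/(2*(-60)*(1/34)) + 2995/2884) = -16896/(-13498/(-60/17) + 2995/2884) = -16896/(-13498*(-17/60) + 2995/2884) = -16896/(114733/30 + 2995/2884) = -16896/165489911/43260 = -16896*43260/165489911 = -730920960/165489911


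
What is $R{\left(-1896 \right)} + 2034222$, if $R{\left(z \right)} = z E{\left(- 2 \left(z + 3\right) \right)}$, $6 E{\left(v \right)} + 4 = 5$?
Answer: $2033906$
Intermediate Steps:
$E{\left(v \right)} = \frac{1}{6}$ ($E{\left(v \right)} = - \frac{2}{3} + \frac{1}{6} \cdot 5 = - \frac{2}{3} + \frac{5}{6} = \frac{1}{6}$)
$R{\left(z \right)} = \frac{z}{6}$ ($R{\left(z \right)} = z \frac{1}{6} = \frac{z}{6}$)
$R{\left(-1896 \right)} + 2034222 = \frac{1}{6} \left(-1896\right) + 2034222 = -316 + 2034222 = 2033906$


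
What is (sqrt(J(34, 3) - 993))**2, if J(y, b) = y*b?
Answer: -891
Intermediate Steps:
J(y, b) = b*y
(sqrt(J(34, 3) - 993))**2 = (sqrt(3*34 - 993))**2 = (sqrt(102 - 993))**2 = (sqrt(-891))**2 = (9*I*sqrt(11))**2 = -891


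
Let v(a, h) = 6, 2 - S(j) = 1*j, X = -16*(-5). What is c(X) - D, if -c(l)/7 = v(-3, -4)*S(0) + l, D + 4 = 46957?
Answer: -47597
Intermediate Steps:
D = 46953 (D = -4 + 46957 = 46953)
X = 80
S(j) = 2 - j
c(l) = -84 - 7*l (c(l) = -7*(6*(2 - 1*0) + l) = -7*(6*(2 + 0) + l) = -7*(6*2 + l) = -7*(12 + l) = -84 - 7*l)
c(X) - D = (-84 - 7*80) - 1*46953 = (-84 - 560) - 46953 = -644 - 46953 = -47597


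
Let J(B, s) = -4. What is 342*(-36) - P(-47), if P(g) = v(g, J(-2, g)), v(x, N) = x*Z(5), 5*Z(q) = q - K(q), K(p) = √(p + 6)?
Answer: -12265 - 47*√11/5 ≈ -12296.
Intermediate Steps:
K(p) = √(6 + p)
Z(q) = -√(6 + q)/5 + q/5 (Z(q) = (q - √(6 + q))/5 = -√(6 + q)/5 + q/5)
v(x, N) = x*(1 - √11/5) (v(x, N) = x*(-√(6 + 5)/5 + (⅕)*5) = x*(-√11/5 + 1) = x*(1 - √11/5))
P(g) = g*(5 - √11)/5
342*(-36) - P(-47) = 342*(-36) - (-47)*(5 - √11)/5 = -12312 - (-47 + 47*√11/5) = -12312 + (47 - 47*√11/5) = -12265 - 47*√11/5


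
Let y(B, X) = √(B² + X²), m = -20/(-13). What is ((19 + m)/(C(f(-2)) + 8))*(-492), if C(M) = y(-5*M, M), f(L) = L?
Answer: 131364/65 - 32841*√26/65 ≈ -555.28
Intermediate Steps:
m = 20/13 (m = -20*(-1/13) = 20/13 ≈ 1.5385)
C(M) = √26*√(M²) (C(M) = √((-5*M)² + M²) = √(25*M² + M²) = √(26*M²) = √26*√(M²))
((19 + m)/(C(f(-2)) + 8))*(-492) = ((19 + 20/13)/(√26*√((-2)²) + 8))*(-492) = (267/(13*(√26*√4 + 8)))*(-492) = (267/(13*(√26*2 + 8)))*(-492) = (267/(13*(2*√26 + 8)))*(-492) = (267/(13*(8 + 2*√26)))*(-492) = -131364/(13*(8 + 2*√26))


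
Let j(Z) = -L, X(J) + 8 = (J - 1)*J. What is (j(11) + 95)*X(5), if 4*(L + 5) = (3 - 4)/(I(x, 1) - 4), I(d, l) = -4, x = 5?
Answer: 9597/8 ≈ 1199.6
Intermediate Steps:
X(J) = -8 + J*(-1 + J) (X(J) = -8 + (J - 1)*J = -8 + (-1 + J)*J = -8 + J*(-1 + J))
L = -159/32 (L = -5 + ((3 - 4)/(-4 - 4))/4 = -5 + (-1/(-8))/4 = -5 + (-1*(-⅛))/4 = -5 + (¼)*(⅛) = -5 + 1/32 = -159/32 ≈ -4.9688)
j(Z) = 159/32 (j(Z) = -1*(-159/32) = 159/32)
(j(11) + 95)*X(5) = (159/32 + 95)*(-8 + 5² - 1*5) = 3199*(-8 + 25 - 5)/32 = (3199/32)*12 = 9597/8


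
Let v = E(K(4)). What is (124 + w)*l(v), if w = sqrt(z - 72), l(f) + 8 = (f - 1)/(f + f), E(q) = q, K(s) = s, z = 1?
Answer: -1891/2 - 61*I*sqrt(71)/8 ≈ -945.5 - 64.249*I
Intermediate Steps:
v = 4
l(f) = -8 + (-1 + f)/(2*f) (l(f) = -8 + (f - 1)/(f + f) = -8 + (-1 + f)/((2*f)) = -8 + (-1 + f)*(1/(2*f)) = -8 + (-1 + f)/(2*f))
w = I*sqrt(71) (w = sqrt(1 - 72) = sqrt(-71) = I*sqrt(71) ≈ 8.4261*I)
(124 + w)*l(v) = (124 + I*sqrt(71))*((1/2)*(-1 - 15*4)/4) = (124 + I*sqrt(71))*((1/2)*(1/4)*(-1 - 60)) = (124 + I*sqrt(71))*((1/2)*(1/4)*(-61)) = (124 + I*sqrt(71))*(-61/8) = -1891/2 - 61*I*sqrt(71)/8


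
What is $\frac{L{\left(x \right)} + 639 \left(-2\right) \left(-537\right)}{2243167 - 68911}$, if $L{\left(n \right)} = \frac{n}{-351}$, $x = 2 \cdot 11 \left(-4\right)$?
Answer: $\frac{120443237}{381581928} \approx 0.31564$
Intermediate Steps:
$x = -88$ ($x = 22 \left(-4\right) = -88$)
$L{\left(n \right)} = - \frac{n}{351}$ ($L{\left(n \right)} = n \left(- \frac{1}{351}\right) = - \frac{n}{351}$)
$\frac{L{\left(x \right)} + 639 \left(-2\right) \left(-537\right)}{2243167 - 68911} = \frac{\left(- \frac{1}{351}\right) \left(-88\right) + 639 \left(-2\right) \left(-537\right)}{2243167 - 68911} = \frac{\frac{88}{351} - -686286}{2174256} = \left(\frac{88}{351} + 686286\right) \frac{1}{2174256} = \frac{240886474}{351} \cdot \frac{1}{2174256} = \frac{120443237}{381581928}$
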